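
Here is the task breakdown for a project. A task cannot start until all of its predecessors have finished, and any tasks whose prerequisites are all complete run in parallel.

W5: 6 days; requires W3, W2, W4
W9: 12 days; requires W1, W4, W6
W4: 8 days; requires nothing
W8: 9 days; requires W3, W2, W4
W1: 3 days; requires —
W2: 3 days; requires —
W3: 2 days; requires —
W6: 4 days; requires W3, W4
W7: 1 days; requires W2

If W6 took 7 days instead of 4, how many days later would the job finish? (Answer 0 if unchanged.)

3

Critical path before the change: W4→W6→W9 = 8+4+12 = 24 giving 24 days.
Since W6 is critical, the +3 change carries straight to that chain (now 27 days).
The critical path is still W4→W6→W9; finish is now 27 days.
Change in finish: 27 − 24 = +3 days.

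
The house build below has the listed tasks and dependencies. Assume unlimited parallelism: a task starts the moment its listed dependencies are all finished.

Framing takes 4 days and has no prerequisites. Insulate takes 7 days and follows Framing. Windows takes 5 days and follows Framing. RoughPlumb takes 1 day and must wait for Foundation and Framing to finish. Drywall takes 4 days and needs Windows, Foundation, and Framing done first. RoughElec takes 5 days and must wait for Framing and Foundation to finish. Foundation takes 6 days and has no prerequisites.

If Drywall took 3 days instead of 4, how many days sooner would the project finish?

1

As given, the longest chain is Framing→Windows→Drywall = 4+5+4 = 13, so the finish is 13 days.
Drywall is on the critical path; changing it to 3 makes that path 12 days.
No other chain overtakes it, so the finish is 12 days.
Change in finish: 12 − 13 = -1 days.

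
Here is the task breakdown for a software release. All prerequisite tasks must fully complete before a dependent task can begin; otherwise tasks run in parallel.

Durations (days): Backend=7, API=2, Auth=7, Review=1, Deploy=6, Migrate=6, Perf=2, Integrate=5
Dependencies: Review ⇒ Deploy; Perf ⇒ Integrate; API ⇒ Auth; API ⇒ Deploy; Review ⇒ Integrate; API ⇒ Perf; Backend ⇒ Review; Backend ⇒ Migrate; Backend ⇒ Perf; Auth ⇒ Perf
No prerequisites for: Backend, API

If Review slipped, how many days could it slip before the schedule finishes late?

API→Auth→Perf→Integrate = 2+7+2+5 = 16 sets the makespan at 16 days.
The longest chain containing Review totals 14 days.
Float = 16 − 14 = 2.

2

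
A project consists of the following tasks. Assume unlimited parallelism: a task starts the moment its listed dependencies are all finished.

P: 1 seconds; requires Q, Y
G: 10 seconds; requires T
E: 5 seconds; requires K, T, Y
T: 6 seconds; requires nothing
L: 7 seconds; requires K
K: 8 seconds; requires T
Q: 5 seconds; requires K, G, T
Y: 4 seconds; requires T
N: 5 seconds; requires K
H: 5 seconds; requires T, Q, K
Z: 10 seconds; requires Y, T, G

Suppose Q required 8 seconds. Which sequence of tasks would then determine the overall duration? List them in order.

T, G, Q, H

Actual critical path: T→G→Q→H = 6+10+5+5 = 26 ⇒ 26 seconds.
Q lies on that path, so at 8 seconds the path becomes 29 seconds.
The critical path is still T→G→Q→H; finish is now 29 seconds.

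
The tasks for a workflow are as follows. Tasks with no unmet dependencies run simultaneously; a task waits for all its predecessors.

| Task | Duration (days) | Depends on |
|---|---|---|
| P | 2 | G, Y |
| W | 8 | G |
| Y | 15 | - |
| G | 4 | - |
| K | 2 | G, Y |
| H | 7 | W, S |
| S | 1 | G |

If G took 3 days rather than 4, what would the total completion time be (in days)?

18

Actual critical path: G→W→H = 4+8+7 = 19 ⇒ 19 days.
G is on the critical path; changing it to 3 makes that path 18 days.
No other chain overtakes it, so the finish is 18 days.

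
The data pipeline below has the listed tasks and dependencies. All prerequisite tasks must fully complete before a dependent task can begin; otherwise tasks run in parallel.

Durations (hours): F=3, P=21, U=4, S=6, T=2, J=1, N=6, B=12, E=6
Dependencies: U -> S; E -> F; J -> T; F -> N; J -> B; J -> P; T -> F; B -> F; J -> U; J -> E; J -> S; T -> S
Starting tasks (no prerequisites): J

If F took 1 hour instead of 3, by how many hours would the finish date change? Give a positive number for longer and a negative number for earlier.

0

The binding path is J→B→F→N = 1+12+3+6 = 22; finish at 22 hours.
F is on the critical path; changing it to 1 makes that path 20 hours.
New critical path: J→P = 1+21 = 22 ⇒ 22 hours.
Change in finish: 22 − 22 = +0 hours.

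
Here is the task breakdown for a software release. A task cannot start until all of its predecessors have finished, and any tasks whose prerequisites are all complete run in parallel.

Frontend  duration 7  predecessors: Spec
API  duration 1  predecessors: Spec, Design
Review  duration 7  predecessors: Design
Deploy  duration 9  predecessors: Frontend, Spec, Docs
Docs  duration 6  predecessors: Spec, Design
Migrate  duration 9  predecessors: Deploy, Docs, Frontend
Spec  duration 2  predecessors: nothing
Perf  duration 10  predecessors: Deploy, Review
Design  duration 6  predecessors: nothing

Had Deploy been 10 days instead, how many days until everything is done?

32

Actual critical path: Design→Docs→Deploy→Perf = 6+6+9+10 = 31 ⇒ 31 days.
Since Deploy is critical, the +1 change carries straight to that chain (now 32 days).
No other chain overtakes it, so the finish is 32 days.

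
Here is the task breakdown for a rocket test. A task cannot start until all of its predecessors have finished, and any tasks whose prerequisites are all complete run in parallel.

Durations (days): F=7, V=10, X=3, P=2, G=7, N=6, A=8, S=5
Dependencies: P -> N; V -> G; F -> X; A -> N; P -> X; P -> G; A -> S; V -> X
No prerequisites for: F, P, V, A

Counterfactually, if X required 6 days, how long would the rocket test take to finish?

17

Critical path before the change: V→G = 10+7 = 17 giving 17 days.
X has 4 days of float (longest path through it is 13).
No other chain overtakes it, so the finish is 17 days.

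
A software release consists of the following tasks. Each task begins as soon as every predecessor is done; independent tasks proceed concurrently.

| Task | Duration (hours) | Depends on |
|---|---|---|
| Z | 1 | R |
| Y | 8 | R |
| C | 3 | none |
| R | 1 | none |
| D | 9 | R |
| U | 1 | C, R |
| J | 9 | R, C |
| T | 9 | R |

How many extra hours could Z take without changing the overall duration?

10

Critical path: C→J = 3+9 = 12, so the finish is 12 hours.
The longest chain containing Z totals 2 hours.
Float = 12 − 2 = 10.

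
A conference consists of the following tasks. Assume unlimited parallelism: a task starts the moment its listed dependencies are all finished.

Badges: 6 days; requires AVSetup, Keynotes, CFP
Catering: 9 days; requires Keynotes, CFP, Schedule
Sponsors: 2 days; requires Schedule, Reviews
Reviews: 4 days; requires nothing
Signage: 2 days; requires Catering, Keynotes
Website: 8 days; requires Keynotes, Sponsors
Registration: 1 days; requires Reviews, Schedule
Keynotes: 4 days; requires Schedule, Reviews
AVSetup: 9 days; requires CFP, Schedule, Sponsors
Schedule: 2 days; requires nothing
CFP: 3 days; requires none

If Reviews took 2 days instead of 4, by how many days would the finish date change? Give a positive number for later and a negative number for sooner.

Baseline: Reviews→Sponsors→AVSetup→Badges = 4+2+9+6 = 21 → 21 days.
Reviews is on the critical path; changing it to 2 makes that path 19 days.
That remains the longest chain; total 19 days.
Change in finish: 19 − 21 = -2 days.

-2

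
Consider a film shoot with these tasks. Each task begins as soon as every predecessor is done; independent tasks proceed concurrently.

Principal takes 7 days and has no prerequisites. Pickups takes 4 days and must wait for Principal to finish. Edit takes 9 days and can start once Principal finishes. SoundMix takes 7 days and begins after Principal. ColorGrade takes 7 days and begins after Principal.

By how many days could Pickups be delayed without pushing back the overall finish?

The longest chain is Principal→Edit = 7+9 = 16; overall finish 16 days.
Longest path through Pickups: 11 days (earliest finish 11, latest finish 16).
So Pickups can slip 16 − 11 = 5 days.

5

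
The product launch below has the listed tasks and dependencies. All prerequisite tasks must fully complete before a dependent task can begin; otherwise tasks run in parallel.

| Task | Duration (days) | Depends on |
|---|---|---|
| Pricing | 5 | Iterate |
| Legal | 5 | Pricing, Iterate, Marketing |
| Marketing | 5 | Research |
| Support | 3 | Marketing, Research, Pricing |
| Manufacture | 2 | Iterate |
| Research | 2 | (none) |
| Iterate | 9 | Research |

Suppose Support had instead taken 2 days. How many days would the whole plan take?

Baseline: Research→Iterate→Pricing→Legal = 2+9+5+5 = 21 → 21 days.
Support is off the critical path — its longest chain is 19 days, giving 2 of slack.
That remains the longest chain; total 21 days.

21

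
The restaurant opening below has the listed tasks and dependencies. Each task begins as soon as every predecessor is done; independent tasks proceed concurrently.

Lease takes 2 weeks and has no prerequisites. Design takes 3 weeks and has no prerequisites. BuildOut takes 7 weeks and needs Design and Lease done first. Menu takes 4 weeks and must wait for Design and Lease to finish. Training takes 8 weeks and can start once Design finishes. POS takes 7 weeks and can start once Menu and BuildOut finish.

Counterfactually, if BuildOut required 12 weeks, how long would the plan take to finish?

22

Baseline: Design→BuildOut→POS = 3+7+7 = 17 → 17 weeks.
BuildOut is on the critical path; changing it to 12 makes that path 22 weeks.
No other chain overtakes it, so the finish is 22 weeks.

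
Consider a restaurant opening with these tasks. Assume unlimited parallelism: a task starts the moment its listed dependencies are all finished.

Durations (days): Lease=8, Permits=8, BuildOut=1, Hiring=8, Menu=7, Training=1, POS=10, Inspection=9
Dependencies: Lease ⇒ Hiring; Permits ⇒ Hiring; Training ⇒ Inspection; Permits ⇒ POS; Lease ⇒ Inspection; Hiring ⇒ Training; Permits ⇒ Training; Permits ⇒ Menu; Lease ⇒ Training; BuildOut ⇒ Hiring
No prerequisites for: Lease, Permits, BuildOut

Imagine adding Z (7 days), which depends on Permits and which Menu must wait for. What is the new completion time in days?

26

Originally the schedule takes 26 days.
With Z inserted, Menu now waits for max(Permits, Z).
New critical path: Lease→Hiring→Training→Inspection = 8+8+1+9 = 26 ⇒ 26 days.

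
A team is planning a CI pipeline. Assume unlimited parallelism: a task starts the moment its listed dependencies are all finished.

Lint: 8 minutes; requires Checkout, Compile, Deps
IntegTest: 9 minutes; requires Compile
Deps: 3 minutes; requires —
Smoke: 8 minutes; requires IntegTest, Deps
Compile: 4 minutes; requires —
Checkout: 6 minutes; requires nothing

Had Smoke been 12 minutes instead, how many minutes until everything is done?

25

The binding path is Compile→IntegTest→Smoke = 4+9+8 = 21; finish at 21 minutes.
Since Smoke is critical, the +4 change carries straight to that chain (now 25 minutes).
That remains the longest chain; total 25 minutes.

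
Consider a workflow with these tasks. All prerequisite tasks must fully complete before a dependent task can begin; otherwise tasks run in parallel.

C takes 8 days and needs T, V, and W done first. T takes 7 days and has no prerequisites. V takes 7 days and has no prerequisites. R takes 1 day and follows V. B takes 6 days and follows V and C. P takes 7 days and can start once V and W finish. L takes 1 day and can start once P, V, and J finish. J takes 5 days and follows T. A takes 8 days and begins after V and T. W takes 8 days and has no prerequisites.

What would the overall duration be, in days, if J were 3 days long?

22

Actual critical path: W→C→B = 8+8+6 = 22 ⇒ 22 days.
J is off the critical path — its longest chain is 13 days, giving 9 of slack.
That remains the longest chain; total 22 days.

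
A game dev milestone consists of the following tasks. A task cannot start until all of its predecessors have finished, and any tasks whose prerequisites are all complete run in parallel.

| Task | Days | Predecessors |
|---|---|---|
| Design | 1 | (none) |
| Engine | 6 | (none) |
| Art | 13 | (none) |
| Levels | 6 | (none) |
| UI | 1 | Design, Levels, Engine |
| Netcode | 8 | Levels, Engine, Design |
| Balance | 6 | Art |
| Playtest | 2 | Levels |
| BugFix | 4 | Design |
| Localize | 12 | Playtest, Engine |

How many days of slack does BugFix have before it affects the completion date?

Critical path: Levels→Playtest→Localize = 6+2+12 = 20, so the finish is 20 days.
The longest chain containing BugFix totals 5 days.
Float = 20 − 5 = 15.

15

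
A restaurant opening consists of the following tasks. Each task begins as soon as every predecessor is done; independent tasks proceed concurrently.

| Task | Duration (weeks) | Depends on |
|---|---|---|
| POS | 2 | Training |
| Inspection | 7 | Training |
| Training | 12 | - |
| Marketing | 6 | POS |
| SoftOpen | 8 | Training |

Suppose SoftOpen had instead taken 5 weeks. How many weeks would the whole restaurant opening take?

20

As given, the longest chain is Training→SoftOpen = 12+8 = 20, so the finish is 20 weeks.
Since SoftOpen is critical, the -3 change carries straight to that chain (now 17 weeks).
New critical path: Training→POS→Marketing = 12+2+6 = 20 ⇒ 20 weeks.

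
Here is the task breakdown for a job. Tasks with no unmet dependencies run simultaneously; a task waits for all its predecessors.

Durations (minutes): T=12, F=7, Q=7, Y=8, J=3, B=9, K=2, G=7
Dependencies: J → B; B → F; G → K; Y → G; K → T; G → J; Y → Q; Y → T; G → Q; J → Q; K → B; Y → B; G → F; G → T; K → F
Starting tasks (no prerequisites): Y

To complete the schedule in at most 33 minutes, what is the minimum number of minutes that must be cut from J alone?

1

Current finish: 34 minutes; target: 33.
J is on every critical path, so each minute cut from J cuts the finish by one (this holds down to a finish of 33).
Need 34 − 33 = 1 minute off J → J becomes 2 minutes, finish becomes 33.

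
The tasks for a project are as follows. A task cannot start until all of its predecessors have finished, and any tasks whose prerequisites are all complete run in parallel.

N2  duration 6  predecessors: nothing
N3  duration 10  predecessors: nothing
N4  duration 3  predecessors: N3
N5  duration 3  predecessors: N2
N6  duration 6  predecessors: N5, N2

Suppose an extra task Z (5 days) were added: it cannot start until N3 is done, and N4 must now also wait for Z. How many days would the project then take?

Originally the project takes 15 days.
With Z inserted, N4 now waits for max(N3, Z).
New critical path: N3→Z→N4 = 10+5+3 = 18 ⇒ 18 days.

18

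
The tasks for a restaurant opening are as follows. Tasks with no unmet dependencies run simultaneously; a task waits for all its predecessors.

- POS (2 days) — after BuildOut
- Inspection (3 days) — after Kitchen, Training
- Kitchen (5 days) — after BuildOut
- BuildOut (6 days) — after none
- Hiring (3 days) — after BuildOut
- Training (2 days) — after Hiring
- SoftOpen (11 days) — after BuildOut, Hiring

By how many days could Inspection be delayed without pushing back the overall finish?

6

BuildOut→Hiring→SoftOpen = 6+3+11 = 20 sets the makespan at 20 days.
Longest path through Inspection: 14 days (earliest finish 14, latest finish 20).
Slack of Inspection = 17 − 11 = 6 days.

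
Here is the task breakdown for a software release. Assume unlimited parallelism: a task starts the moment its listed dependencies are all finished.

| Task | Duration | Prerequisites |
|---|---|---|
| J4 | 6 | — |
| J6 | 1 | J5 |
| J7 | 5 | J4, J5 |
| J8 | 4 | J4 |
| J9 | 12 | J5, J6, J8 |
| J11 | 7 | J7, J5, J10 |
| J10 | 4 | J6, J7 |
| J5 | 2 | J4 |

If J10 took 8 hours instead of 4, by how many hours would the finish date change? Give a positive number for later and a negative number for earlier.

4

As given, the longest chain is J4→J5→J7→J10→J11 = 6+2+5+4+7 = 24, so the finish is 24 hours.
J10 lies on that path, so at 8 hours the path becomes 28 hours.
That remains the longest chain; total 28 hours.
Change in finish: 28 − 24 = +4 hours.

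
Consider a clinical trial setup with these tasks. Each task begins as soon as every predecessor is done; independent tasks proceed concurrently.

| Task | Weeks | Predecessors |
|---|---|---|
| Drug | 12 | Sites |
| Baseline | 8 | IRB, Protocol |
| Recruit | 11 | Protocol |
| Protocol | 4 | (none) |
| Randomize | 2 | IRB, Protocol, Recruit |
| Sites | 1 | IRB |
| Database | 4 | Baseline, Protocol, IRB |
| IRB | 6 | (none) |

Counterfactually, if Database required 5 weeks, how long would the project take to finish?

19

Baseline: IRB→Sites→Drug = 6+1+12 = 19 → 19 weeks.
Database has 1 week of float (longest path through it is 18).
The critical path is still IRB→Sites→Drug; finish is now 19 weeks.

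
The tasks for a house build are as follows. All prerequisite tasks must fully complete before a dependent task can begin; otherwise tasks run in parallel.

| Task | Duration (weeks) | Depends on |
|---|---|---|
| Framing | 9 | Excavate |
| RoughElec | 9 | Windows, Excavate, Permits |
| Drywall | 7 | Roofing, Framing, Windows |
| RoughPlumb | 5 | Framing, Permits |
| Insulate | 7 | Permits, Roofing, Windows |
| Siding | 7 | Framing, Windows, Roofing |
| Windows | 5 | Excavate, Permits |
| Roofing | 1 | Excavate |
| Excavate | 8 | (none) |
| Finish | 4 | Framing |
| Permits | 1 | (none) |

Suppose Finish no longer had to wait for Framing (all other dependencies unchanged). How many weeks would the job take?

24

Before: longest chain Excavate→Framing→Drywall = 8+9+7 = 24, finish 24.
Without Framing→Finish, Finish's earliest start moves from 17 to 0.
After: Excavate→Framing→Drywall = 8+9+7 = 24 → 24 weeks.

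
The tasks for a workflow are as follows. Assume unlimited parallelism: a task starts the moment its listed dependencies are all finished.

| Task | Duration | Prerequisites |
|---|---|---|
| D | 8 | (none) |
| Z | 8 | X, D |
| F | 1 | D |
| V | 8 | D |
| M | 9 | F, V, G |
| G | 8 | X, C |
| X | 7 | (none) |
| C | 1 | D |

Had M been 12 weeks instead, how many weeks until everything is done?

Critical path before the change: D→C→G→M = 8+1+8+9 = 26 giving 26 weeks.
M is on the critical path; changing it to 12 makes that path 29 weeks.
The critical path is still D→C→G→M; finish is now 29 weeks.

29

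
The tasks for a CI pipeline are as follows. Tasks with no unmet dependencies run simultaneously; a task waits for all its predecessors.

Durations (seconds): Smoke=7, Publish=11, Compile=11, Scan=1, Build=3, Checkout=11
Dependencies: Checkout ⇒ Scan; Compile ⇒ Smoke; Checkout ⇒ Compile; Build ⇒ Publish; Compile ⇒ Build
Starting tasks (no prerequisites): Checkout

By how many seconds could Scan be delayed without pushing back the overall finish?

Checkout→Compile→Build→Publish = 11+11+3+11 = 36 sets the makespan at 36 seconds.
Longest path through Scan: 12 seconds (earliest finish 12, latest finish 36).
Slack of Scan = 35 − 11 = 24 seconds.

24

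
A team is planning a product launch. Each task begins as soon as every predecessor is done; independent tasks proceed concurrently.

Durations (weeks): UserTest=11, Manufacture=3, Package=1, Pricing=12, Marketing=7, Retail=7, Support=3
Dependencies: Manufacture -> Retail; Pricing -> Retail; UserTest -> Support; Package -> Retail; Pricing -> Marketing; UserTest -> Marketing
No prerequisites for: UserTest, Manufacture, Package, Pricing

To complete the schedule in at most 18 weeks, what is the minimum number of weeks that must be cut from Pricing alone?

1

Current finish: 19 weeks; target: 18.
Pricing is on every critical path, so each week cut from Pricing cuts the finish by one (this holds down to a finish of 18).
Need 19 − 18 = 1 week off Pricing → Pricing becomes 11 weeks, finish becomes 18.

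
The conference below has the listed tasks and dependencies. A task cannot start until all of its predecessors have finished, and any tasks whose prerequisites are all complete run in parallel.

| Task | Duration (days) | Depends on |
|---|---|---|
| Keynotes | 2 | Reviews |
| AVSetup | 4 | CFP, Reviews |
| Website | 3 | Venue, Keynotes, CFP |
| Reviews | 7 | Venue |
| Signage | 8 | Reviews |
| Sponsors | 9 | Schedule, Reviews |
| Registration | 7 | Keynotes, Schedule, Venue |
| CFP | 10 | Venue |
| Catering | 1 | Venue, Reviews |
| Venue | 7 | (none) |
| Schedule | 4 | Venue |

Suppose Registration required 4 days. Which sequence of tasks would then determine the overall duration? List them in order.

Actual critical path: Venue→Reviews→Keynotes→Registration = 7+7+2+7 = 23 ⇒ 23 days.
Since Registration is critical, the -3 change carries straight to that chain (now 20 days).
Now Venue→Reviews→Sponsors = 7+7+9 = 23 is longest, so the finish becomes 23 days.

Venue, Reviews, Sponsors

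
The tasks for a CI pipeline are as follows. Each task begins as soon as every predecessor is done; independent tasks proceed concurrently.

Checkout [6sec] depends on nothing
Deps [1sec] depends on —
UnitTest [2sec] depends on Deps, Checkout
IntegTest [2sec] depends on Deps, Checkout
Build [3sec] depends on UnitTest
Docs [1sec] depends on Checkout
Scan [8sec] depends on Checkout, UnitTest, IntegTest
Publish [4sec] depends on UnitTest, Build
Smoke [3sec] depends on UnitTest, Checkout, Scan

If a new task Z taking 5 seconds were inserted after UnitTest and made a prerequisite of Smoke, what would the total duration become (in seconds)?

Originally the schedule takes 19 seconds.
With Z inserted, Smoke now waits for max(UnitTest, Checkout, Scan, Z).
New critical path: Checkout→UnitTest→Scan→Smoke = 6+2+8+3 = 19 ⇒ 19 seconds.

19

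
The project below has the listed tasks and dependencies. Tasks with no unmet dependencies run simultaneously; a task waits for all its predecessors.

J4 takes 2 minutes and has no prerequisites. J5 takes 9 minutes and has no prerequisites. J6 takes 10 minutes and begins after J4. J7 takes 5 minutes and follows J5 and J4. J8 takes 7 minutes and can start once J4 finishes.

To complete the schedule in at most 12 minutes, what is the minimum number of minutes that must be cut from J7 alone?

2

Current finish: 14 minutes; target: 12.
J7 is on every critical path, so each minute cut from J7 cuts the finish by one (this holds down to a finish of 12).
Need 14 − 12 = 2 minutes off J7 → J7 becomes 3 minutes, finish becomes 12.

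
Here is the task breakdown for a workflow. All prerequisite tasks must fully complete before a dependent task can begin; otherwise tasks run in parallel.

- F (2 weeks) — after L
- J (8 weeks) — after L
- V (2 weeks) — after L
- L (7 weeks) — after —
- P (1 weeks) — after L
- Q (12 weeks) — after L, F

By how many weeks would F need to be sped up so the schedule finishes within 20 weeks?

1

Current finish: 21 weeks; target: 20.
F is on every critical path, so each week cut from F cuts the finish by one (this holds down to a finish of 20).
Need 21 − 20 = 1 week off F → F becomes 1 week, finish becomes 20.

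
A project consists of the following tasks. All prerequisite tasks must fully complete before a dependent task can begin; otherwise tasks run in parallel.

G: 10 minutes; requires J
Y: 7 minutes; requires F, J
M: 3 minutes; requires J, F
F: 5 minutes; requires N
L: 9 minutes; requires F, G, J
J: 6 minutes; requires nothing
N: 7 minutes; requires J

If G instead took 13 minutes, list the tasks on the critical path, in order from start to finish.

J, G, L

The binding path is J→N→F→L = 6+7+5+9 = 27; finish at 27 minutes.
G has 2 minutes of float (longest path through it is 25).
New critical path: J→G→L = 6+13+9 = 28 ⇒ 28 minutes.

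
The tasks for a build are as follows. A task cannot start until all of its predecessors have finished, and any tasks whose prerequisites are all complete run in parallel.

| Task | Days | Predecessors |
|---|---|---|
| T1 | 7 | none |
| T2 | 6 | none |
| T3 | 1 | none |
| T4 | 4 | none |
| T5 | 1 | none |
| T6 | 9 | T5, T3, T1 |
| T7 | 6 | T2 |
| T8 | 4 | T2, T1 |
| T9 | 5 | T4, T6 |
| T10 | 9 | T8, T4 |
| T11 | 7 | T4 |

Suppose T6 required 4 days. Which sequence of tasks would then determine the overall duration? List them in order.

Baseline: T1→T6→T9 = 7+9+5 = 21 → 21 days.
T6 is on the critical path; changing it to 4 makes that path 16 days.
New critical path: T1→T8→T10 = 7+4+9 = 20 ⇒ 20 days.

T1, T8, T10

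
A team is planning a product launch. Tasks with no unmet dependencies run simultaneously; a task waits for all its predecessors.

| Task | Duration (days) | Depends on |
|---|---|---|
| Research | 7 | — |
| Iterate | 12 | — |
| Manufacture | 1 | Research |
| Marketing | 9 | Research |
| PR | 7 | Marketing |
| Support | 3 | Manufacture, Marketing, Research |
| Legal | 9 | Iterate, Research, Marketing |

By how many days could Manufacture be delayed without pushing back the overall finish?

Research→Marketing→Legal = 7+9+9 = 25 sets the makespan at 25 days.
The longest chain containing Manufacture totals 11 days.
Slack of Manufacture = 21 − 7 = 14 days.

14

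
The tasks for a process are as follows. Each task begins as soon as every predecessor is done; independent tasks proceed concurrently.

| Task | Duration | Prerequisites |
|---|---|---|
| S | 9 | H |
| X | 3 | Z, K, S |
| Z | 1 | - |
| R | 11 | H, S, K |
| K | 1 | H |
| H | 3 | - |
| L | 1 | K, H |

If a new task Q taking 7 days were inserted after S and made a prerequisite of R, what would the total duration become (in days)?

30

Originally the schedule takes 23 days.
With Q inserted, R now waits for max(H, S, K, Q).
New critical path: H→S→Q→R = 3+9+7+11 = 30 ⇒ 30 days.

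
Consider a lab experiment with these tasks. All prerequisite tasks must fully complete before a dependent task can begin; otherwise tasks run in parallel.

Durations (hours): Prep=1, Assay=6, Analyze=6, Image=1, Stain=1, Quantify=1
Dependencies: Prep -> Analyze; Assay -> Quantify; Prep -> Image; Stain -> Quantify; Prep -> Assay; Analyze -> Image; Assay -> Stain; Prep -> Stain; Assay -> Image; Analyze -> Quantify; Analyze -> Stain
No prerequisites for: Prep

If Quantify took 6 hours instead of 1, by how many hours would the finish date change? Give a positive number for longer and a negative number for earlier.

5

Actual critical path: Prep→Assay→Stain→Quantify = 1+6+1+1 = 9 ⇒ 9 hours.
Since Quantify is critical, the +5 change carries straight to that chain (now 14 hours).
The critical path is still Prep→Assay→Stain→Quantify; finish is now 14 hours.
Change in finish: 14 − 9 = +5 hours.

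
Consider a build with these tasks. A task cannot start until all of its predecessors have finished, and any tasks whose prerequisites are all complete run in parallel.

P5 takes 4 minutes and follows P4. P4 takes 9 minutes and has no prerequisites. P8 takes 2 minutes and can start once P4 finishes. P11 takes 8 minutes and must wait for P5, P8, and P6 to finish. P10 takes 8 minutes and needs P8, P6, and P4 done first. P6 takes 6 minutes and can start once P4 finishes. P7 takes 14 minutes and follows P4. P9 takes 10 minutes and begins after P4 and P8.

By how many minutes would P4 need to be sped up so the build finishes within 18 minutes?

Current finish: 23 minutes; target: 18.
P4 is on every critical path, so each minute cut from P4 cuts the finish by one (this holds down to a finish of 15).
Need 23 − 18 = 5 minutes off P4 → P4 becomes 4 minutes, finish becomes 18.

5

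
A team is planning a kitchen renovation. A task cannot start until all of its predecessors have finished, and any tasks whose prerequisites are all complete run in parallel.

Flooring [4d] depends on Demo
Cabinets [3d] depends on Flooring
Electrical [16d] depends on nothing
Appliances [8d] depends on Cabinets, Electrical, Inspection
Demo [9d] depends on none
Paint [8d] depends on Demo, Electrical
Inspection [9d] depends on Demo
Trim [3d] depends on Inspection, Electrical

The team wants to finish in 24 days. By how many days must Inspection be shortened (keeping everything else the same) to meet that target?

2

Current finish: 26 days; target: 24.
Inspection is on every critical path, so each day cut from Inspection cuts the finish by one (this holds down to a finish of 24).
Need 26 − 24 = 2 days off Inspection → Inspection becomes 7 days, finish becomes 24.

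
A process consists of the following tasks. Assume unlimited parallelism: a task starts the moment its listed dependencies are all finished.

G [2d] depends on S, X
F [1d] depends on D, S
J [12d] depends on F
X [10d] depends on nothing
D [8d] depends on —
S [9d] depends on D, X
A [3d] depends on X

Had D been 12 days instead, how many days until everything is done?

34

The binding path is X→S→F→J = 10+9+1+12 = 32; finish at 32 days.
The longest path through D is only 30 days, so D has float 2.
New critical path: D→S→F→J = 12+9+1+12 = 34 ⇒ 34 days.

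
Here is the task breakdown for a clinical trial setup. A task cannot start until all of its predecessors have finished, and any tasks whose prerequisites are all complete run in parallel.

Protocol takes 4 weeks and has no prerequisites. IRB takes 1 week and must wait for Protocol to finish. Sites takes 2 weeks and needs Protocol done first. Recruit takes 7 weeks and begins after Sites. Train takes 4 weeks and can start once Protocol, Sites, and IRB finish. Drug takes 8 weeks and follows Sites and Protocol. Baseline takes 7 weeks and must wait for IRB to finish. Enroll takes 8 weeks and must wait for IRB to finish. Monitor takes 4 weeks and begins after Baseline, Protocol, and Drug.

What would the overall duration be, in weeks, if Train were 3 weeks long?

Actual critical path: Protocol→Sites→Drug→Monitor = 4+2+8+4 = 18 ⇒ 18 weeks.
Train is off the critical path — its longest chain is 10 weeks, giving 8 of slack.
The critical path is still Protocol→Sites→Drug→Monitor; finish is now 18 weeks.

18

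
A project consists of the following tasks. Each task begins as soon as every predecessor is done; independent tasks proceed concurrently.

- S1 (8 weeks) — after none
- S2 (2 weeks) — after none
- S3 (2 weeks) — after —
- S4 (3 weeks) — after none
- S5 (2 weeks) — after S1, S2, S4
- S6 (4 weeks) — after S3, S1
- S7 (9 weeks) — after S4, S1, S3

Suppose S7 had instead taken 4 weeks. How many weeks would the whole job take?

The binding path is S1→S7 = 8+9 = 17; finish at 17 weeks.
S7 is on the critical path; changing it to 4 makes that path 12 weeks.
The binding chain switches to S1→S6 = 8+4 = 12; finish 12 weeks.

12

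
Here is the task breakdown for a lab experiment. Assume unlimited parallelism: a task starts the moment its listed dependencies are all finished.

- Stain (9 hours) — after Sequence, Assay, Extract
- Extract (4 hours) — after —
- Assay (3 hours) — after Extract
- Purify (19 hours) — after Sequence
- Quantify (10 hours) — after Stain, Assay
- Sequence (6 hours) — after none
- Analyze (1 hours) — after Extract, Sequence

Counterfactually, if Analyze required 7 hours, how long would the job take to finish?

Actual critical path: Extract→Assay→Stain→Quantify = 4+3+9+10 = 26 ⇒ 26 hours.
Analyze has 19 hours of float (longest path through it is 7).
That remains the longest chain; total 26 hours.

26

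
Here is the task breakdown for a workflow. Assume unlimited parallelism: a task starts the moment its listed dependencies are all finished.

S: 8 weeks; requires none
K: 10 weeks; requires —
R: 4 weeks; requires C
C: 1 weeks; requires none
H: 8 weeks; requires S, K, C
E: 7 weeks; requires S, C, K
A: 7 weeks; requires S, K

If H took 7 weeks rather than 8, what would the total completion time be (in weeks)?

17

Actual critical path: K→H = 10+8 = 18 ⇒ 18 weeks.
H is on the critical path; changing it to 7 makes that path 17 weeks.
Now K→E = 10+7 = 17 is longest, so the finish becomes 17 weeks.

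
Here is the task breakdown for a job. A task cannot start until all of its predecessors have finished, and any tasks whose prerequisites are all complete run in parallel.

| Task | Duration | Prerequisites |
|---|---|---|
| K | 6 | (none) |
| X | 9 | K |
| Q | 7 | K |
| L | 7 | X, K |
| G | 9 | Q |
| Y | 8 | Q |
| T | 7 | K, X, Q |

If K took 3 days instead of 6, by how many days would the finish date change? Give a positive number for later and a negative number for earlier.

-3

Critical path before the change: K→X→L = 6+9+7 = 22 giving 22 days.
Since K is critical, the -3 change carries straight to that chain (now 19 days).
That remains the longest chain; total 19 days.
Change in finish: 19 − 22 = -3 days.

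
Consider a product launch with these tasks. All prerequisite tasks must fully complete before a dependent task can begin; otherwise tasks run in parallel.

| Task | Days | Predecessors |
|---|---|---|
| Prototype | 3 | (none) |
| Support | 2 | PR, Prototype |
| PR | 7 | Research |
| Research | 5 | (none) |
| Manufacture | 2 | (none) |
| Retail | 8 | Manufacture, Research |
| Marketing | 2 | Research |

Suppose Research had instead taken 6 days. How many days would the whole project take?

15

The binding path is Research→PR→Support = 5+7+2 = 14; finish at 14 days.
Research lies on that path, so at 6 days the path becomes 15 days.
The critical path is still Research→PR→Support; finish is now 15 days.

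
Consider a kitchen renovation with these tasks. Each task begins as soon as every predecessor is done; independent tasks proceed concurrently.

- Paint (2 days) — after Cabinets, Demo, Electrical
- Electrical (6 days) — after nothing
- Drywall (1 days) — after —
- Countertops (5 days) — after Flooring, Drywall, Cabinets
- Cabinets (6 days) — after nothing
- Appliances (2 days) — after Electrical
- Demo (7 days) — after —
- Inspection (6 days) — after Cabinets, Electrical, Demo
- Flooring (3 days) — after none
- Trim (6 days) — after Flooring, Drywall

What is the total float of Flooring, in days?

Demo→Inspection = 7+6 = 13 sets the makespan at 13 days.
The longest chain containing Flooring totals 9 days.
Slack of Flooring = 4 − 0 = 4 days.

4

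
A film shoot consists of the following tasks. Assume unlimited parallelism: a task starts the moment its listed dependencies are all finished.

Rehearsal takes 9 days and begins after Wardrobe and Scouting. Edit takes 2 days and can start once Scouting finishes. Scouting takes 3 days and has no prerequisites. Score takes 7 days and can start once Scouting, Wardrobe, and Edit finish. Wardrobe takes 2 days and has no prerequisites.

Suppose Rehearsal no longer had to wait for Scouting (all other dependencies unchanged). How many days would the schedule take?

12

Before: longest chain Scouting→Rehearsal = 3+9 = 12, finish 12.
Without Scouting→Rehearsal, Rehearsal's earliest start moves from 3 to 2.
New critical path: Scouting→Edit→Score = 3+2+7 = 12 ⇒ 12 days.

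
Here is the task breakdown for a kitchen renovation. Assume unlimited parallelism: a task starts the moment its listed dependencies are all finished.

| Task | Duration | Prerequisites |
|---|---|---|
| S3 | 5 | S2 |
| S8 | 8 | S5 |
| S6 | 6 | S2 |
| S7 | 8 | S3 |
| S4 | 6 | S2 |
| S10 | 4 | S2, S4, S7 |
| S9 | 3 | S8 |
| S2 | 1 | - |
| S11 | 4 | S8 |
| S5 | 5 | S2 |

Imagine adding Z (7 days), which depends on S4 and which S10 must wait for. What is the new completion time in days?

Originally the schedule takes 18 days.
With Z inserted, S10 now waits for max(S2, S4, S7, Z).
New critical path: S2→S3→S7→S10 = 1+5+8+4 = 18 ⇒ 18 days.

18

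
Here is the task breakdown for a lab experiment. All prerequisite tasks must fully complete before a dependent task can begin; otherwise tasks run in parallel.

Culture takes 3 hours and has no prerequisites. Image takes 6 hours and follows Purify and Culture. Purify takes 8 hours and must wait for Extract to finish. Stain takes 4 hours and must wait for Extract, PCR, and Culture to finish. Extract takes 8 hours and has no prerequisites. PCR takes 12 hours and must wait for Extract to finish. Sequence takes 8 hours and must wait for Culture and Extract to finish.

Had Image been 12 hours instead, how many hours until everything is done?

28

Baseline: Extract→PCR→Stain = 8+12+4 = 24 → 24 hours.
The longest path through Image is only 22 hours, so Image has float 2.
New critical path: Extract→Purify→Image = 8+8+12 = 28 ⇒ 28 hours.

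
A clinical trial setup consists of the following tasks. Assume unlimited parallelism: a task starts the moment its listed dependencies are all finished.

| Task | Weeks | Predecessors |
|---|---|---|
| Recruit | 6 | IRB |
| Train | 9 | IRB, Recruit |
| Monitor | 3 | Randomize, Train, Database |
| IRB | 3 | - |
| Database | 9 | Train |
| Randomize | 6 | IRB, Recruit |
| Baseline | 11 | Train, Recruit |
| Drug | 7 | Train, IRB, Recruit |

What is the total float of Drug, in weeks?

The longest chain is IRB→Recruit→Train→Database→Monitor = 3+6+9+9+3 = 30; overall finish 30 weeks.
Longest path through Drug: 25 weeks (earliest finish 25, latest finish 30).
So Drug can slip 30 − 25 = 5 weeks.

5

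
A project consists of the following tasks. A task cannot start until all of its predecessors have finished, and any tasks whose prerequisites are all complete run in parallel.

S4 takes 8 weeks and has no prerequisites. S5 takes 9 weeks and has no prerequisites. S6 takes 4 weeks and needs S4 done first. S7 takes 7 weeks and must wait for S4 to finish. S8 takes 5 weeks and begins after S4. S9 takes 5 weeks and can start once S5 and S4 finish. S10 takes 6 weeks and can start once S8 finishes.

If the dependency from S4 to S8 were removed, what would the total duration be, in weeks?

15

Before: longest chain S4→S8→S10 = 8+5+6 = 19, finish 19.
Without S4→S8, S8's earliest start moves from 8 to 0.
New critical path: S4→S7 = 8+7 = 15 ⇒ 15 weeks.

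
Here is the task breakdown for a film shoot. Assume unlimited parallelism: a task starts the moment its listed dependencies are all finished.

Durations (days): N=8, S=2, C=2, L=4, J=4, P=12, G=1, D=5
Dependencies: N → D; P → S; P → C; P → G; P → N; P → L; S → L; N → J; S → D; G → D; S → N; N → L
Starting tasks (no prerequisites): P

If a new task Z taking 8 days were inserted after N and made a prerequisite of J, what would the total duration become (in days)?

Originally the plan takes 27 days.
With Z inserted, J now waits for max(N, Z).
New critical path: P→S→N→Z→J = 12+2+8+8+4 = 34 ⇒ 34 days.

34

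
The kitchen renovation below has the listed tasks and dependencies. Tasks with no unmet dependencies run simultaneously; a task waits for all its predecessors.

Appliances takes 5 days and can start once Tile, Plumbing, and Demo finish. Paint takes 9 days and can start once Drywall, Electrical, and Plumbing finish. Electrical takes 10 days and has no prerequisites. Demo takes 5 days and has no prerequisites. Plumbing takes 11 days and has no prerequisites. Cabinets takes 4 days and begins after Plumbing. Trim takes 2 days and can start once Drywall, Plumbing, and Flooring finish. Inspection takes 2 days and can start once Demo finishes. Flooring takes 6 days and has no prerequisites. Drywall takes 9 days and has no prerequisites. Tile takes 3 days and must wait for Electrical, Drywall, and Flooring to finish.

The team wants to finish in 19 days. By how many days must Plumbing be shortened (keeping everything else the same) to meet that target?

Current finish: 20 days; target: 19.
Plumbing is on every critical path, so each day cut from Plumbing cuts the finish by one (this holds down to a finish of 19).
Need 20 − 19 = 1 day off Plumbing → Plumbing becomes 10 days, finish becomes 19.

1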